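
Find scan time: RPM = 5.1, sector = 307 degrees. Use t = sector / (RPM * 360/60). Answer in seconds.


t = 307 / (5.1 * 360) * 60 = 10.03 s

10.03 s


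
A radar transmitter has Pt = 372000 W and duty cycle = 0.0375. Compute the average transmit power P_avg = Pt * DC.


P_avg = 372000 * 0.0375 = 13950.0 W

13950.0 W


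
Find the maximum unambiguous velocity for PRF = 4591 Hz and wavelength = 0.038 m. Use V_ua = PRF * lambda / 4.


V_ua = 4591 * 0.038 / 4 = 43.6 m/s

43.6 m/s


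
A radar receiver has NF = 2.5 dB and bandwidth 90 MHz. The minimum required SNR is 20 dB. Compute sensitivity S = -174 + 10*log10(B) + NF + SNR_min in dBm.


10*log10(90000000.0) = 79.54
S = -174 + 79.54 + 2.5 + 20 = -72.0 dBm

-72.0 dBm


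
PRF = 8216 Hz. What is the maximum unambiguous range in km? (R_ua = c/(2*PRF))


R_ua = 3e8 / (2 * 8216) = 18257.1 m = 18.3 km

18.3 km


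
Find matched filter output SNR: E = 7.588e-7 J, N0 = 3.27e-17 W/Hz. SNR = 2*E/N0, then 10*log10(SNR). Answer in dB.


SNR_lin = 2 * 7.588e-7 / 3.27e-17 = 4.641e10
SNR_dB = 10*log10(4.641e10) = 106.7 dB

106.7 dB


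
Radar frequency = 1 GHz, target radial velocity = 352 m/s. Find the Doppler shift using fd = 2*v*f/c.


fd = 2 * 352 * 1000000000.0 / 3e8 = 2346.7 Hz

2346.7 Hz


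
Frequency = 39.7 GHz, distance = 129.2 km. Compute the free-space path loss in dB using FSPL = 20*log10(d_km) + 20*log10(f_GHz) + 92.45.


20*log10(129.2) = 42.23
20*log10(39.7) = 31.98
FSPL = 166.7 dB

166.7 dB


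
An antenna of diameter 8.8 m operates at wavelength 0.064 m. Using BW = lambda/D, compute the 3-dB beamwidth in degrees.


BW_rad = 0.064 / 8.8 = 0.007273
BW_deg = 0.42 degrees

0.42 degrees


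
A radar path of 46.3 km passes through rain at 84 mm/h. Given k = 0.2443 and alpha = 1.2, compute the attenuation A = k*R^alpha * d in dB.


gamma = 0.2443 * 84^1.2 = 49.780426 dB/km
A = 49.780426 * 46.3 = 2304.83 dB

2304.83 dB


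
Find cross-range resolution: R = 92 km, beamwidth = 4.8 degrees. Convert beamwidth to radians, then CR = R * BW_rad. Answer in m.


BW_rad = 0.083775804
CR = 92000 * 0.083775804 = 7707.4 m

7707.4 m


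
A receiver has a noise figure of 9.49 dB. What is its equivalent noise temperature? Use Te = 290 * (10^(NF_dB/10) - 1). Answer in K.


NF_lin = 10^(9.49/10) = 8.892011
Te = 290 * (8.892011 - 1) = 2288.7 K

2288.7 K


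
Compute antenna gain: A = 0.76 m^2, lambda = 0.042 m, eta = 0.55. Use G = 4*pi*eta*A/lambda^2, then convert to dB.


G_linear = 4*pi*0.55*0.76/0.042^2 = 2977.75
G_dB = 10*log10(2977.75) = 34.7 dB

34.7 dB


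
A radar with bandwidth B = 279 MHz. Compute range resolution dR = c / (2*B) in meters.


dR = 3e8 / (2 * 279000000.0) = 0.54 m

0.54 m


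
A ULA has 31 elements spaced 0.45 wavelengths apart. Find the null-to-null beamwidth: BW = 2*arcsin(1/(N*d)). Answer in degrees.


1/(N*d) = 1/(31*0.45) = 0.071685
BW = 2*arcsin(0.071685) = 8.2 degrees

8.2 degrees


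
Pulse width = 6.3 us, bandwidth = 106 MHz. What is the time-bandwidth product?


TBP = 6.3 * 106 = 667.8

667.8


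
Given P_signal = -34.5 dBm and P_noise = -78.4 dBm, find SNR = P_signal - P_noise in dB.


SNR = -34.5 - (-78.4) = 43.9 dB

43.9 dB


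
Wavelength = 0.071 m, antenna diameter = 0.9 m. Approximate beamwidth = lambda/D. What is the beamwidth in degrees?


BW_rad = 0.071 / 0.9 = 0.078889
BW_deg = 4.52 degrees

4.52 degrees


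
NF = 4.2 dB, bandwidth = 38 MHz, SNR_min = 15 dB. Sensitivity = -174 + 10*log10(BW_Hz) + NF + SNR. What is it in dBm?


10*log10(38000000.0) = 75.8
S = -174 + 75.8 + 4.2 + 15 = -79.0 dBm

-79.0 dBm


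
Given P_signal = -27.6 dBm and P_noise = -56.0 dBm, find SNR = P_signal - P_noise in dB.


SNR = -27.6 - (-56.0) = 28.4 dB

28.4 dB


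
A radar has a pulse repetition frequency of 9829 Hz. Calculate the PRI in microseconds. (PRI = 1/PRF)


PRI = 1/9829 = 0.0001017397 s = 101.7 us

101.7 us


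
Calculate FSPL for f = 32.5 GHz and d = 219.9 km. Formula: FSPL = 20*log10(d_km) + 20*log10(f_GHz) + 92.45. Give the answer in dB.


20*log10(219.9) = 46.84
20*log10(32.5) = 30.24
FSPL = 169.5 dB

169.5 dB


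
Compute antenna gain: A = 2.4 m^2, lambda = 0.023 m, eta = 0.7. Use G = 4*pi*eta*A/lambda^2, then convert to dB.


G_linear = 4*pi*0.7*2.4/0.023^2 = 39908.32
G_dB = 10*log10(39908.32) = 46.0 dB

46.0 dB


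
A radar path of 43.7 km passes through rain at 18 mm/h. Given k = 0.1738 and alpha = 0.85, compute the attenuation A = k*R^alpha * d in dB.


gamma = 0.1738 * 18^0.85 = 2.027829 dB/km
A = 2.027829 * 43.7 = 88.62 dB

88.62 dB


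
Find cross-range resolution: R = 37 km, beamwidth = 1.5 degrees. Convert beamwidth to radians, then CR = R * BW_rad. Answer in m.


BW_rad = 0.026179939
CR = 37000 * 0.026179939 = 968.7 m

968.7 m


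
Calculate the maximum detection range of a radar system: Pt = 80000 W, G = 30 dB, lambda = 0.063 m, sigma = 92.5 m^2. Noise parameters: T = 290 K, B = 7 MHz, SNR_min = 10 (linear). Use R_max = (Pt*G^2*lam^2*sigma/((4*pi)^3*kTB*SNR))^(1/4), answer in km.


G_lin = 10^(30/10) = 1000.0
R^4 = 80000 * 1000.0^2 * 0.063^2 * 92.5 / ((4*pi)^3 * 1.38e-23 * 290 * 7000000.0 * 10)
R^4 = 5.28333e19 m^4
R_max = (5.28333e19)^(1/4) = 85256.4 m = 85.3 km

85.3 km


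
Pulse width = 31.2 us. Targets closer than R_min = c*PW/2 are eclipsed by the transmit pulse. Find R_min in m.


R_min = 3e8 * 31.2e-6 / 2 = 4680.0 m

4680.0 m


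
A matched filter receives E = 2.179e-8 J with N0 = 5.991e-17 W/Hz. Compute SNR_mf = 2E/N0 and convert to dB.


SNR_lin = 2 * 2.179e-8 / 5.991e-17 = 7.274e8
SNR_dB = 10*log10(7.274e8) = 88.6 dB

88.6 dB


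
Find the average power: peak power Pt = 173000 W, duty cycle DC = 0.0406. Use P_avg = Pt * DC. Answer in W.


P_avg = 173000 * 0.0406 = 7023.8 W

7023.8 W


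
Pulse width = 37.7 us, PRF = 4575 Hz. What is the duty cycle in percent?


DC = 37.7e-6 * 4575 * 100 = 17.25%

17.25%


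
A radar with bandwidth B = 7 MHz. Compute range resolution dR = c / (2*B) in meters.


dR = 3e8 / (2 * 7000000.0) = 21.43 m

21.43 m


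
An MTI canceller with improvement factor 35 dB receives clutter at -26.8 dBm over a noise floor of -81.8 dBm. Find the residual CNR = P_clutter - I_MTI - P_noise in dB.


CNR = -26.8 - 35 - (-81.8) = 20.0 dB

20.0 dB


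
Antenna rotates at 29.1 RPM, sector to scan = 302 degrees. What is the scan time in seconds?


t = 302 / (29.1 * 360) * 60 = 1.73 s

1.73 s


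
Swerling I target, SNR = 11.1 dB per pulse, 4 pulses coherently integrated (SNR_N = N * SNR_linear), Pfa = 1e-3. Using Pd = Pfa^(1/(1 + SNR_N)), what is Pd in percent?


SNR_lin = 10^(11.1/10) = 12.8825
SNR_N = 4 * 12.8825 = 51.53
1/(1 + SNR_N) = 1/52.53 = 0.0190367
Pd = (1e-3)^0.0190367 = 0.87678
Pd = 87.7%

87.7%


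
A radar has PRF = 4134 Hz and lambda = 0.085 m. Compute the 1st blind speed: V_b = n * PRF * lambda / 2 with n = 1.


V_blind = 1 * 4134 * 0.085 / 2 = 175.7 m/s

175.7 m/s


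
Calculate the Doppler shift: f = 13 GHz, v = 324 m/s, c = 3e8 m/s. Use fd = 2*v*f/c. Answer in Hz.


fd = 2 * 324 * 13000000000.0 / 3e8 = 28080.0 Hz

28080.0 Hz


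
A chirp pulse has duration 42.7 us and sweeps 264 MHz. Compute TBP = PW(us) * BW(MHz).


TBP = 42.7 * 264 = 11272.8

11272.8


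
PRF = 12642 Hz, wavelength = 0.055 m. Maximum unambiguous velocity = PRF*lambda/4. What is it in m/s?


V_ua = 12642 * 0.055 / 4 = 173.8 m/s

173.8 m/s


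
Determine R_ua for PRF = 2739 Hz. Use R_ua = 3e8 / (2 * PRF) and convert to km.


R_ua = 3e8 / (2 * 2739) = 54764.5 m = 54.8 km

54.8 km


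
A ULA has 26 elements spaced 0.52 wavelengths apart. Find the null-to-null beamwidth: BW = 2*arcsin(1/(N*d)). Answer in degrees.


1/(N*d) = 1/(26*0.52) = 0.073964
BW = 2*arcsin(0.073964) = 8.5 degrees

8.5 degrees


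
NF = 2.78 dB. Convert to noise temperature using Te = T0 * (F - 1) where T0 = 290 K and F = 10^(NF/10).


NF_lin = 10^(2.78/10) = 1.896706
Te = 290 * (1.896706 - 1) = 260.0 K

260.0 K


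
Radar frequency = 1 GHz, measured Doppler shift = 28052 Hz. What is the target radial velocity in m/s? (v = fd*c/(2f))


v = 28052 * 3e8 / (2 * 1000000000.0) = 4207.8 m/s

4207.8 m/s


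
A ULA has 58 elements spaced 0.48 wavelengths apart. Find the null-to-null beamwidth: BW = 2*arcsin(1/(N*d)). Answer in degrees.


1/(N*d) = 1/(58*0.48) = 0.03592
BW = 2*arcsin(0.03592) = 4.1 degrees

4.1 degrees


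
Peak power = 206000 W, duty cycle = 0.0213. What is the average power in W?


P_avg = 206000 * 0.0213 = 4387.8 W

4387.8 W


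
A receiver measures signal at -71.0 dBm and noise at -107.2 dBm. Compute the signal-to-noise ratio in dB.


SNR = -71.0 - (-107.2) = 36.2 dB

36.2 dB


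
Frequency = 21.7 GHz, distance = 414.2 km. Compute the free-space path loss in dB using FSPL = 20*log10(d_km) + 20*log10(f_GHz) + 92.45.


20*log10(414.2) = 52.34
20*log10(21.7) = 26.73
FSPL = 171.5 dB

171.5 dB


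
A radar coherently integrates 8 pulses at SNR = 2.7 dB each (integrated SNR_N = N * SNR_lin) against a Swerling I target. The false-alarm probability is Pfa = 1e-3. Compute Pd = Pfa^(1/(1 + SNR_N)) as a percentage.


SNR_lin = 10^(2.7/10) = 1.86209
SNR_N = 8 * 1.86209 = 14.89672
1/(1 + SNR_N) = 1/15.89672 = 0.0629061
Pd = (1e-3)^0.0629061 = 0.64756
Pd = 64.8%

64.8%


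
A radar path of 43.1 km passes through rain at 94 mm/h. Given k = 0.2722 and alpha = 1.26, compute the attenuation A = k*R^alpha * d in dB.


gamma = 0.2722 * 94^1.26 = 83.373727 dB/km
A = 83.373727 * 43.1 = 3593.41 dB

3593.41 dB


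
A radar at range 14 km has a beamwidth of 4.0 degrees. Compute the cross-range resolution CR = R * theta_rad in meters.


BW_rad = 0.06981317
CR = 14000 * 0.06981317 = 977.4 m

977.4 m


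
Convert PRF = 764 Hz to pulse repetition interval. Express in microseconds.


PRI = 1/764 = 0.0013089005 s = 1308.9 us

1308.9 us


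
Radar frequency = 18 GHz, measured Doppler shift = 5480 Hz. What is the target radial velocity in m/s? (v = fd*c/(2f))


v = 5480 * 3e8 / (2 * 18000000000.0) = 45.7 m/s

45.7 m/s


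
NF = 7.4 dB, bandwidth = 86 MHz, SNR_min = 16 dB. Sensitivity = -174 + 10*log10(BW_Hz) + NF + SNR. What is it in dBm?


10*log10(86000000.0) = 79.34
S = -174 + 79.34 + 7.4 + 16 = -71.3 dBm

-71.3 dBm


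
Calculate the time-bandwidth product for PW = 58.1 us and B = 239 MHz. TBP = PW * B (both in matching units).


TBP = 58.1 * 239 = 13885.9

13885.9


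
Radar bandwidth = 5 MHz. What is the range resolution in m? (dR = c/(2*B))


dR = 3e8 / (2 * 5000000.0) = 30.0 m

30.0 m


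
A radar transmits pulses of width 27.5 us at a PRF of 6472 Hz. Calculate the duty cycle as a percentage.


DC = 27.5e-6 * 6472 * 100 = 17.8%

17.8%


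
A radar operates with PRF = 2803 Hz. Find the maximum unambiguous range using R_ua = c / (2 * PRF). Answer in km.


R_ua = 3e8 / (2 * 2803) = 53514.1 m = 53.5 km

53.5 km


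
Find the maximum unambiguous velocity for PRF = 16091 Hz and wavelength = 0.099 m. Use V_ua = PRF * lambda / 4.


V_ua = 16091 * 0.099 / 4 = 398.3 m/s

398.3 m/s


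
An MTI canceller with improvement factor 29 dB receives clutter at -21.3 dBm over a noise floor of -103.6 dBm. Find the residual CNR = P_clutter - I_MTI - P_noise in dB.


CNR = -21.3 - 29 - (-103.6) = 53.3 dB

53.3 dB


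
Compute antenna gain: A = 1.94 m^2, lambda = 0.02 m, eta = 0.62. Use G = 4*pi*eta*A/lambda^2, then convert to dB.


G_linear = 4*pi*0.62*1.94/0.02^2 = 37787.08
G_dB = 10*log10(37787.08) = 45.8 dB

45.8 dB


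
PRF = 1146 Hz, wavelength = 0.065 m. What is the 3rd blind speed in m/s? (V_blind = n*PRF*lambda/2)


V_blind = 3 * 1146 * 0.065 / 2 = 111.7 m/s

111.7 m/s


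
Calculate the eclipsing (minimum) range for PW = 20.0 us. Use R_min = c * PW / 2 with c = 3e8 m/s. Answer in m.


R_min = 3e8 * 20.0e-6 / 2 = 3000.0 m

3000.0 m


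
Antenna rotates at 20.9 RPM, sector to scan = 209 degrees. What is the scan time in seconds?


t = 209 / (20.9 * 360) * 60 = 1.67 s

1.67 s


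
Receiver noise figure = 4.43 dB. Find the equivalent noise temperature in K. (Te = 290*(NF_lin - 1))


NF_lin = 10^(4.43/10) = 2.77332
Te = 290 * (2.77332 - 1) = 514.3 K

514.3 K


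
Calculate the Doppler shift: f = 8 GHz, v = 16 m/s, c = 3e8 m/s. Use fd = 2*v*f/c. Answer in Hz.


fd = 2 * 16 * 8000000000.0 / 3e8 = 853.3 Hz

853.3 Hz


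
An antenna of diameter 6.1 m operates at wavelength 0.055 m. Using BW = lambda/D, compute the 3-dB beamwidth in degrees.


BW_rad = 0.055 / 6.1 = 0.009016
BW_deg = 0.52 degrees

0.52 degrees


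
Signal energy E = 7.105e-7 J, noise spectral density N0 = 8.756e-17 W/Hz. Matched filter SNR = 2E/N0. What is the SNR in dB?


SNR_lin = 2 * 7.105e-7 / 8.756e-17 = 1.623e10
SNR_dB = 10*log10(1.623e10) = 102.1 dB

102.1 dB


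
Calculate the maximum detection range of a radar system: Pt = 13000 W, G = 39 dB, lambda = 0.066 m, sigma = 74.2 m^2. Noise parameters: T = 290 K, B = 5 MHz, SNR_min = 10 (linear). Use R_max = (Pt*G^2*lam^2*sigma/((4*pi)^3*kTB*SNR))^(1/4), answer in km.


G_lin = 10^(39/10) = 7943.282347
R^4 = 13000 * 7943.282347^2 * 0.066^2 * 74.2 / ((4*pi)^3 * 1.38e-23 * 290 * 5000000.0 * 10)
R^4 = 6.67665e20 m^4
R_max = (6.67665e20)^(1/4) = 160745.8 m = 160.7 km

160.7 km


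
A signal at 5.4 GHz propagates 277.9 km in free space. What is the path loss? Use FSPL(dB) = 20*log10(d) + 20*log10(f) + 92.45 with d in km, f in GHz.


20*log10(277.9) = 48.88
20*log10(5.4) = 14.65
FSPL = 156.0 dB

156.0 dB


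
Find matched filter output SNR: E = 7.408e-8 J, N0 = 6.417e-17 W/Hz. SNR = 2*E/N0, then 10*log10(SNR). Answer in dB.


SNR_lin = 2 * 7.408e-8 / 6.417e-17 = 2.309e9
SNR_dB = 10*log10(2.309e9) = 93.6 dB

93.6 dB


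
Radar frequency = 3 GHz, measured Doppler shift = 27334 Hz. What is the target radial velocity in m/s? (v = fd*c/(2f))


v = 27334 * 3e8 / (2 * 3000000000.0) = 1366.7 m/s

1366.7 m/s


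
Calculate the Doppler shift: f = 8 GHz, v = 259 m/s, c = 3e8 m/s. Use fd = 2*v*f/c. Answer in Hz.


fd = 2 * 259 * 8000000000.0 / 3e8 = 13813.3 Hz

13813.3 Hz


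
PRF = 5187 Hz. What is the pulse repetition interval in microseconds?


PRI = 1/5187 = 0.0001927897 s = 192.8 us

192.8 us


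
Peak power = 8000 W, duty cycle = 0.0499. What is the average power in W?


P_avg = 8000 * 0.0499 = 399.2 W

399.2 W


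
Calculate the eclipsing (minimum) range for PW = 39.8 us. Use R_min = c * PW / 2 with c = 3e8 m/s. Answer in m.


R_min = 3e8 * 39.8e-6 / 2 = 5970.0 m

5970.0 m


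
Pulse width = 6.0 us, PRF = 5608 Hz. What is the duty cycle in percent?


DC = 6.0e-6 * 5608 * 100 = 3.36%

3.36%


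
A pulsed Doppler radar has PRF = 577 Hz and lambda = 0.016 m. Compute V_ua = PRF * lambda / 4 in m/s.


V_ua = 577 * 0.016 / 4 = 2.3 m/s

2.3 m/s


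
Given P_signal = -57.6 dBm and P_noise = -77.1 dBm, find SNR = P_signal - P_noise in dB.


SNR = -57.6 - (-77.1) = 19.5 dB

19.5 dB


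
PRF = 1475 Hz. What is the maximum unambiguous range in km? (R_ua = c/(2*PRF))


R_ua = 3e8 / (2 * 1475) = 101694.9 m = 101.7 km

101.7 km


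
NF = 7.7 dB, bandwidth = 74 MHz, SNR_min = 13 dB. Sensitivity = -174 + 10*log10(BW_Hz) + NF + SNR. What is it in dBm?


10*log10(74000000.0) = 78.69
S = -174 + 78.69 + 7.7 + 13 = -74.6 dBm

-74.6 dBm


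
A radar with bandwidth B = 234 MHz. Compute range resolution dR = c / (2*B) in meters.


dR = 3e8 / (2 * 234000000.0) = 0.64 m

0.64 m


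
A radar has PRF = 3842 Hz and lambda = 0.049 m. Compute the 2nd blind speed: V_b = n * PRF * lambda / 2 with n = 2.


V_blind = 2 * 3842 * 0.049 / 2 = 188.3 m/s

188.3 m/s


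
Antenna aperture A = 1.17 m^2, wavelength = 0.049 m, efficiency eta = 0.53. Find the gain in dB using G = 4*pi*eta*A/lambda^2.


G_linear = 4*pi*0.53*1.17/0.049^2 = 3245.48
G_dB = 10*log10(3245.48) = 35.1 dB

35.1 dB


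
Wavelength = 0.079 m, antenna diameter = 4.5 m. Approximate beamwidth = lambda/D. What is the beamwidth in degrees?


BW_rad = 0.079 / 4.5 = 0.017556
BW_deg = 1.01 degrees

1.01 degrees


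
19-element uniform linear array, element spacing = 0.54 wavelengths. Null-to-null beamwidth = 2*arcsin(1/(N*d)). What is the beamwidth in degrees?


1/(N*d) = 1/(19*0.54) = 0.097466
BW = 2*arcsin(0.097466) = 11.2 degrees

11.2 degrees


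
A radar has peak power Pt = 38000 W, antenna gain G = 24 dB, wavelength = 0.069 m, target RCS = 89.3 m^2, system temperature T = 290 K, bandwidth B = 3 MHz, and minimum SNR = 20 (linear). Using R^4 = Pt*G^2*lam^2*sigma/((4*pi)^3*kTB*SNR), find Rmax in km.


G_lin = 10^(24/10) = 251.188643
R^4 = 38000 * 251.188643^2 * 0.069^2 * 89.3 / ((4*pi)^3 * 1.38e-23 * 290 * 3000000.0 * 20)
R^4 = 2.13932e18 m^4
R_max = (2.13932e18)^(1/4) = 38244.5 m = 38.2 km

38.2 km


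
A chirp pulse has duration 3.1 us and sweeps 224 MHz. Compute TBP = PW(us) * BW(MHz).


TBP = 3.1 * 224 = 694.4

694.4


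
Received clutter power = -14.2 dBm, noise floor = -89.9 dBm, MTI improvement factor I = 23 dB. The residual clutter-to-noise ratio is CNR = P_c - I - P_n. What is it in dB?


CNR = -14.2 - 23 - (-89.9) = 52.7 dB

52.7 dB


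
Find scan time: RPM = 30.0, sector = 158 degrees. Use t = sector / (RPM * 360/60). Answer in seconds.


t = 158 / (30.0 * 360) * 60 = 0.88 s

0.88 s


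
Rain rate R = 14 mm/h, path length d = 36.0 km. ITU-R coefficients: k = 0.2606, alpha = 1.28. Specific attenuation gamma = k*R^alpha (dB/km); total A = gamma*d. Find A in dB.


gamma = 0.2606 * 14^1.28 = 7.63868 dB/km
A = 7.63868 * 36.0 = 274.99 dB

274.99 dB


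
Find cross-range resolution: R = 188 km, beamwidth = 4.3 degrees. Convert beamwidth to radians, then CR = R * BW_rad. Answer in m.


BW_rad = 0.075049158
CR = 188000 * 0.075049158 = 14109.2 m

14109.2 m


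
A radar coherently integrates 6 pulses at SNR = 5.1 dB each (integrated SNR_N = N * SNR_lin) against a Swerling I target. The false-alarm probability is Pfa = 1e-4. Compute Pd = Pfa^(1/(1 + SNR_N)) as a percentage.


SNR_lin = 10^(5.1/10) = 3.23594
SNR_N = 6 * 3.23594 = 19.41564
1/(1 + SNR_N) = 1/20.41564 = 0.0489821
Pd = (1e-4)^0.0489821 = 0.6369
Pd = 63.7%

63.7%


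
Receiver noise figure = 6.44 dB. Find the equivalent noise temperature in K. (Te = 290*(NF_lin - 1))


NF_lin = 10^(6.44/10) = 4.405549
Te = 290 * (4.405549 - 1) = 987.6 K

987.6 K


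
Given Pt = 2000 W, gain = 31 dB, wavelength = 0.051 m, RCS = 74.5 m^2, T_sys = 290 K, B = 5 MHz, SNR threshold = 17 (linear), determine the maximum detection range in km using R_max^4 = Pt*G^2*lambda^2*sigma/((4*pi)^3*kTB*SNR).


G_lin = 10^(31/10) = 1258.925412
R^4 = 2000 * 1258.925412^2 * 0.051^2 * 74.5 / ((4*pi)^3 * 1.38e-23 * 290 * 5000000.0 * 17)
R^4 = 9.09915e17 m^4
R_max = (9.09915e17)^(1/4) = 30885.2 m = 30.9 km

30.9 km


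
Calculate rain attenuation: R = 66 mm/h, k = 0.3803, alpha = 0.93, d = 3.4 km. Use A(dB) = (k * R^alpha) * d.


gamma = 0.3803 * 66^0.93 = 18.719842 dB/km
A = 18.719842 * 3.4 = 63.65 dB

63.65 dB


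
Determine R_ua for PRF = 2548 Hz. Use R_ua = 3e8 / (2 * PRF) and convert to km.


R_ua = 3e8 / (2 * 2548) = 58869.7 m = 58.9 km

58.9 km


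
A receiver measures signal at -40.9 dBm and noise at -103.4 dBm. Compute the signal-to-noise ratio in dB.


SNR = -40.9 - (-103.4) = 62.5 dB

62.5 dB


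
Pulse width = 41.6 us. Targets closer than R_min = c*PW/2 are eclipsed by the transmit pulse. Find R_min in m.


R_min = 3e8 * 41.6e-6 / 2 = 6240.0 m

6240.0 m


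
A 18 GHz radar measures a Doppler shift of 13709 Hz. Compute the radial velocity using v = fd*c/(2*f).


v = 13709 * 3e8 / (2 * 18000000000.0) = 114.2 m/s

114.2 m/s


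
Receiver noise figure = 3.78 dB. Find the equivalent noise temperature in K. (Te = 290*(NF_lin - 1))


NF_lin = 10^(3.78/10) = 2.387811
Te = 290 * (2.387811 - 1) = 402.5 K

402.5 K


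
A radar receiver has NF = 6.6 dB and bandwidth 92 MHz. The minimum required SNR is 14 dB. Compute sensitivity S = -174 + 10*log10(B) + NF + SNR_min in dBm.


10*log10(92000000.0) = 79.64
S = -174 + 79.64 + 6.6 + 14 = -73.8 dBm

-73.8 dBm


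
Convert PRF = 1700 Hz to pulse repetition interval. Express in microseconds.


PRI = 1/1700 = 0.0005882353 s = 588.2 us

588.2 us


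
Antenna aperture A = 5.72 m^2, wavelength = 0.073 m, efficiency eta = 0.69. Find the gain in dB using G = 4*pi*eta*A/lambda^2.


G_linear = 4*pi*0.69*5.72/0.073^2 = 9306.99
G_dB = 10*log10(9306.99) = 39.7 dB

39.7 dB


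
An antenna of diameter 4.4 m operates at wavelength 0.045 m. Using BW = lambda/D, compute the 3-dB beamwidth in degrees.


BW_rad = 0.045 / 4.4 = 0.010227
BW_deg = 0.59 degrees

0.59 degrees


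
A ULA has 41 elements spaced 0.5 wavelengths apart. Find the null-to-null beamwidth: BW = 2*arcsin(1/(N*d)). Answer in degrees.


1/(N*d) = 1/(41*0.5) = 0.04878
BW = 2*arcsin(0.04878) = 5.6 degrees

5.6 degrees


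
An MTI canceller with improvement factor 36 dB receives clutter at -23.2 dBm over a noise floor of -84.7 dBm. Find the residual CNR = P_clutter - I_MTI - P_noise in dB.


CNR = -23.2 - 36 - (-84.7) = 25.5 dB

25.5 dB


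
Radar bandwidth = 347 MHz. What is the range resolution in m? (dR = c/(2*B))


dR = 3e8 / (2 * 347000000.0) = 0.43 m

0.43 m


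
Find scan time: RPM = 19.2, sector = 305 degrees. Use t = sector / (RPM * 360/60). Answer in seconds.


t = 305 / (19.2 * 360) * 60 = 2.65 s

2.65 s


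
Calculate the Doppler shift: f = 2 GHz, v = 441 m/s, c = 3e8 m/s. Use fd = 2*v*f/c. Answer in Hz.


fd = 2 * 441 * 2000000000.0 / 3e8 = 5880.0 Hz

5880.0 Hz


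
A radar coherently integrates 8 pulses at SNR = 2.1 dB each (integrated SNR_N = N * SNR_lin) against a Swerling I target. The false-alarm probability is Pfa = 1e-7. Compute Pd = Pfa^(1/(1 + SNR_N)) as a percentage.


SNR_lin = 10^(2.1/10) = 1.62181
SNR_N = 8 * 1.62181 = 12.97448
1/(1 + SNR_N) = 1/13.97448 = 0.071559
Pd = (1e-7)^0.071559 = 0.31556
Pd = 31.6%

31.6%


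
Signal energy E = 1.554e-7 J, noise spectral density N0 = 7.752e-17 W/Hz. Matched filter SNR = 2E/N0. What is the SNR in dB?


SNR_lin = 2 * 1.554e-7 / 7.752e-17 = 4.009e9
SNR_dB = 10*log10(4.009e9) = 96.0 dB

96.0 dB


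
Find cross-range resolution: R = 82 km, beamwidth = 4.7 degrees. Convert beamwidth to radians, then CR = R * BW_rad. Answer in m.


BW_rad = 0.082030475
CR = 82000 * 0.082030475 = 6726.5 m

6726.5 m


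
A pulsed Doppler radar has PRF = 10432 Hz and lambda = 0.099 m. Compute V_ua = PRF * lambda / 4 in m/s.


V_ua = 10432 * 0.099 / 4 = 258.2 m/s

258.2 m/s


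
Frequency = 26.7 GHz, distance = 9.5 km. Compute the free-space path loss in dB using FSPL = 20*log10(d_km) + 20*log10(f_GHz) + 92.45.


20*log10(9.5) = 19.55
20*log10(26.7) = 28.53
FSPL = 140.5 dB

140.5 dB


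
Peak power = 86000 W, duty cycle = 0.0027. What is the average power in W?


P_avg = 86000 * 0.0027 = 232.2 W

232.2 W


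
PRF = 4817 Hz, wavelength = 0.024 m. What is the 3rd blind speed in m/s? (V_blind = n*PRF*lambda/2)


V_blind = 3 * 4817 * 0.024 / 2 = 173.4 m/s

173.4 m/s


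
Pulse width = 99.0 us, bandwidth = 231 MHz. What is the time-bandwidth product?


TBP = 99.0 * 231 = 22869.0

22869.0


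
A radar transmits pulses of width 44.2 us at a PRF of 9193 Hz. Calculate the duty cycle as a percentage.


DC = 44.2e-6 * 9193 * 100 = 40.63%

40.63%


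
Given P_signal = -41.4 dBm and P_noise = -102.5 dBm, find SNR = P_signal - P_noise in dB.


SNR = -41.4 - (-102.5) = 61.1 dB

61.1 dB


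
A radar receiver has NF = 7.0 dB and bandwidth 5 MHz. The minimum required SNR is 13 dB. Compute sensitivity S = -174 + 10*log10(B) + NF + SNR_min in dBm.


10*log10(5000000.0) = 66.99
S = -174 + 66.99 + 7.0 + 13 = -87.0 dBm

-87.0 dBm


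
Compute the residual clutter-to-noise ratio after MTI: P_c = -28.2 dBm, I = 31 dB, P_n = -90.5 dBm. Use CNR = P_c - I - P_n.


CNR = -28.2 - 31 - (-90.5) = 31.3 dB

31.3 dB


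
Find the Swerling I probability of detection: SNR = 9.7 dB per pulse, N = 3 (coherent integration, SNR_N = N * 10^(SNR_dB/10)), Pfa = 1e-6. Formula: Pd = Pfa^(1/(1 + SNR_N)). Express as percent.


SNR_lin = 10^(9.7/10) = 9.33254
SNR_N = 3 * 9.33254 = 27.99762
1/(1 + SNR_N) = 1/28.99762 = 0.0344856
Pd = (1e-6)^0.0344856 = 0.62099
Pd = 62.1%

62.1%


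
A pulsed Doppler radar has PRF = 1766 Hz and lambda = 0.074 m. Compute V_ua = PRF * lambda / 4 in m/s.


V_ua = 1766 * 0.074 / 4 = 32.7 m/s

32.7 m/s


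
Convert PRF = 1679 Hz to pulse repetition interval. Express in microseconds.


PRI = 1/1679 = 0.0005955926 s = 595.6 us

595.6 us


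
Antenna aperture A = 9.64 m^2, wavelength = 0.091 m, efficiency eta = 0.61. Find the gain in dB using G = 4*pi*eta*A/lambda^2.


G_linear = 4*pi*0.61*9.64/0.091^2 = 8923.47
G_dB = 10*log10(8923.47) = 39.5 dB

39.5 dB


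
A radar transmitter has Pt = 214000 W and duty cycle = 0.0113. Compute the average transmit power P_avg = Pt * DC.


P_avg = 214000 * 0.0113 = 2418.2 W

2418.2 W


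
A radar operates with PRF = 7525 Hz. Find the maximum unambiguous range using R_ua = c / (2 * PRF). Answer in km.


R_ua = 3e8 / (2 * 7525) = 19933.6 m = 19.9 km

19.9 km


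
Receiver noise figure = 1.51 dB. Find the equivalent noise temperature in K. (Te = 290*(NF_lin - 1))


NF_lin = 10^(1.51/10) = 1.415794
Te = 290 * (1.415794 - 1) = 120.6 K

120.6 K


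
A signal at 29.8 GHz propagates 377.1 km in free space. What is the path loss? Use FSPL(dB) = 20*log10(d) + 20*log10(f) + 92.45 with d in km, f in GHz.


20*log10(377.1) = 51.53
20*log10(29.8) = 29.48
FSPL = 173.5 dB

173.5 dB


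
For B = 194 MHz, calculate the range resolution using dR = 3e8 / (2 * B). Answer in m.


dR = 3e8 / (2 * 194000000.0) = 0.77 m

0.77 m


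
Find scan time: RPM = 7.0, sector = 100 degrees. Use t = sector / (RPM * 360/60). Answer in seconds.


t = 100 / (7.0 * 360) * 60 = 2.38 s

2.38 s


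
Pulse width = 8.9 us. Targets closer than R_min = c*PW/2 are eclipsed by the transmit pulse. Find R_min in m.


R_min = 3e8 * 8.9e-6 / 2 = 1335.0 m

1335.0 m


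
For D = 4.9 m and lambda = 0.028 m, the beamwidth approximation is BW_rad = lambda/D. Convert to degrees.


BW_rad = 0.028 / 4.9 = 0.005714
BW_deg = 0.33 degrees

0.33 degrees


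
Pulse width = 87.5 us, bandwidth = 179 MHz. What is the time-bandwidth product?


TBP = 87.5 * 179 = 15662.5

15662.5


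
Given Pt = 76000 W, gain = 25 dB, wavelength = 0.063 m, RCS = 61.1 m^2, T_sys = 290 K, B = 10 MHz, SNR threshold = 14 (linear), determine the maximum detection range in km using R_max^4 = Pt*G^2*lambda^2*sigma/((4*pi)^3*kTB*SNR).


G_lin = 10^(25/10) = 316.227766
R^4 = 76000 * 316.227766^2 * 0.063^2 * 61.1 / ((4*pi)^3 * 1.38e-23 * 290 * 10000000.0 * 14)
R^4 = 1.65768e18 m^4
R_max = (1.65768e18)^(1/4) = 35881.9 m = 35.9 km

35.9 km


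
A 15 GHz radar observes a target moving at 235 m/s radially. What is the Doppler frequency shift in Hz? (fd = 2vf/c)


fd = 2 * 235 * 15000000000.0 / 3e8 = 23500.0 Hz

23500.0 Hz


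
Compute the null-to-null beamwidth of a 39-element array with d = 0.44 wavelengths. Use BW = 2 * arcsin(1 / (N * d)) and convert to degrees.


1/(N*d) = 1/(39*0.44) = 0.058275
BW = 2*arcsin(0.058275) = 6.7 degrees

6.7 degrees


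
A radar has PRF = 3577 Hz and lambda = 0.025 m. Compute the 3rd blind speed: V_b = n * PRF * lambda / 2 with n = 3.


V_blind = 3 * 3577 * 0.025 / 2 = 134.1 m/s

134.1 m/s


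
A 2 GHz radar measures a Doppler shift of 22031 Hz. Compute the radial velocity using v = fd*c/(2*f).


v = 22031 * 3e8 / (2 * 2000000000.0) = 1652.3 m/s

1652.3 m/s


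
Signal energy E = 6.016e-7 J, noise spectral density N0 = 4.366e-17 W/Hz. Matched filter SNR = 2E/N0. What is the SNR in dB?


SNR_lin = 2 * 6.016e-7 / 4.366e-17 = 2.756e10
SNR_dB = 10*log10(2.756e10) = 104.4 dB

104.4 dB


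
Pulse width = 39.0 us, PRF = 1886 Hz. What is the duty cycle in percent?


DC = 39.0e-6 * 1886 * 100 = 7.36%

7.36%


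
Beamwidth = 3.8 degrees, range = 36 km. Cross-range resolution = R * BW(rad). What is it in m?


BW_rad = 0.066322512
CR = 36000 * 0.066322512 = 2387.6 m

2387.6 m


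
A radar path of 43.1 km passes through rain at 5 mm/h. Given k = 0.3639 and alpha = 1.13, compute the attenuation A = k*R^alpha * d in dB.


gamma = 0.3639 * 5^1.13 = 2.242943 dB/km
A = 2.242943 * 43.1 = 96.67 dB

96.67 dB


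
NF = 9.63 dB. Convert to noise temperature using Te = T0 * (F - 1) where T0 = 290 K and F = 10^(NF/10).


NF_lin = 10^(9.63/10) = 9.183326
Te = 290 * (9.183326 - 1) = 2373.2 K

2373.2 K


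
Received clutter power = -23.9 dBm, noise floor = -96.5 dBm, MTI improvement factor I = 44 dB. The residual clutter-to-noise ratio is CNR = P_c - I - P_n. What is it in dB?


CNR = -23.9 - 44 - (-96.5) = 28.6 dB

28.6 dB


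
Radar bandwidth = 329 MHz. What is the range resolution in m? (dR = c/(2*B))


dR = 3e8 / (2 * 329000000.0) = 0.46 m

0.46 m


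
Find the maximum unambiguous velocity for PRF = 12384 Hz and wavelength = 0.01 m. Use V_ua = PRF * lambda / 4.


V_ua = 12384 * 0.01 / 4 = 31.0 m/s

31.0 m/s


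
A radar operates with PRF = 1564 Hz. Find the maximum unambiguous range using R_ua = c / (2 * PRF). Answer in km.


R_ua = 3e8 / (2 * 1564) = 95907.9 m = 95.9 km

95.9 km


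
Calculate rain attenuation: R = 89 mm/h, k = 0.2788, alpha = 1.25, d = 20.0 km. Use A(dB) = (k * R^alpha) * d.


gamma = 0.2788 * 89^1.25 = 76.213214 dB/km
A = 76.213214 * 20.0 = 1524.26 dB

1524.26 dB


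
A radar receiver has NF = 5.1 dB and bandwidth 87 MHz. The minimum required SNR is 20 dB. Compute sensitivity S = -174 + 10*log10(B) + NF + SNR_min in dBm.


10*log10(87000000.0) = 79.4
S = -174 + 79.4 + 5.1 + 20 = -69.5 dBm

-69.5 dBm


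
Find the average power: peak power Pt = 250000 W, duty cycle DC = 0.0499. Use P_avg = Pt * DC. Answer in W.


P_avg = 250000 * 0.0499 = 12475.0 W

12475.0 W


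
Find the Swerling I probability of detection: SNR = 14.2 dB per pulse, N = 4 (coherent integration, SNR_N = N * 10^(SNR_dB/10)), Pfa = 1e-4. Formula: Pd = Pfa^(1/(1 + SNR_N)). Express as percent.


SNR_lin = 10^(14.2/10) = 26.30268
SNR_N = 4 * 26.30268 = 105.21072
1/(1 + SNR_N) = 1/106.21072 = 0.0094152
Pd = (1e-4)^0.0094152 = 0.91694
Pd = 91.7%

91.7%


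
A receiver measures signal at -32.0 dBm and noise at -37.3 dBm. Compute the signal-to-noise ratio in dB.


SNR = -32.0 - (-37.3) = 5.3 dB

5.3 dB


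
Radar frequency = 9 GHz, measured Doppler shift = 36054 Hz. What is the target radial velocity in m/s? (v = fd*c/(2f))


v = 36054 * 3e8 / (2 * 9000000000.0) = 600.9 m/s

600.9 m/s


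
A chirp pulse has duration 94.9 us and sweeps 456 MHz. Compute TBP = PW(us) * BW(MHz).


TBP = 94.9 * 456 = 43274.4

43274.4


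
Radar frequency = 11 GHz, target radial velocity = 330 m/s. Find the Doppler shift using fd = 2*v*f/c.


fd = 2 * 330 * 11000000000.0 / 3e8 = 24200.0 Hz

24200.0 Hz


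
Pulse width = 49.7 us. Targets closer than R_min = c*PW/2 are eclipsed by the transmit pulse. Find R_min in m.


R_min = 3e8 * 49.7e-6 / 2 = 7455.0 m

7455.0 m


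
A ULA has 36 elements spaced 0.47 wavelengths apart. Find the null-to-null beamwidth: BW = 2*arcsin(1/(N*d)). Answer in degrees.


1/(N*d) = 1/(36*0.47) = 0.059102
BW = 2*arcsin(0.059102) = 6.8 degrees

6.8 degrees


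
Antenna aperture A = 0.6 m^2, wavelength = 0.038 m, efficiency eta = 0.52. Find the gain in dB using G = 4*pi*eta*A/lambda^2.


G_linear = 4*pi*0.52*0.6/0.038^2 = 2715.17
G_dB = 10*log10(2715.17) = 34.3 dB

34.3 dB


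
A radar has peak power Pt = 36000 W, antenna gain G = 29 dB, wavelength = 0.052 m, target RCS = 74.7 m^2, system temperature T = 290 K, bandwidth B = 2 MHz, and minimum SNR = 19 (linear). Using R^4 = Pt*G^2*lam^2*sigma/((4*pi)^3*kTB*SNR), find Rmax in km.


G_lin = 10^(29/10) = 794.328235
R^4 = 36000 * 794.328235^2 * 0.052^2 * 74.7 / ((4*pi)^3 * 1.38e-23 * 290 * 2000000.0 * 19)
R^4 = 1.52034e19 m^4
R_max = (1.52034e19)^(1/4) = 62443.2 m = 62.4 km

62.4 km


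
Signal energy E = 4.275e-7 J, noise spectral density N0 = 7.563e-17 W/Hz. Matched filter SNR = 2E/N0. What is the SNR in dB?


SNR_lin = 2 * 4.275e-7 / 7.563e-17 = 1.131e10
SNR_dB = 10*log10(1.131e10) = 100.5 dB

100.5 dB


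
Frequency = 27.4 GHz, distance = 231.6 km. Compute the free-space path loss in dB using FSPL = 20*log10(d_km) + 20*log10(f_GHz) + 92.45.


20*log10(231.6) = 47.29
20*log10(27.4) = 28.76
FSPL = 168.5 dB

168.5 dB


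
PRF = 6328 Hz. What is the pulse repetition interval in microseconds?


PRI = 1/6328 = 0.0001580278 s = 158.0 us

158.0 us


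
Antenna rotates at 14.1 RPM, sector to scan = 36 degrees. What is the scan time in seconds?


t = 36 / (14.1 * 360) * 60 = 0.43 s

0.43 s


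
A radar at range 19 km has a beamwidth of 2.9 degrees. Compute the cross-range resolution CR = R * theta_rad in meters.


BW_rad = 0.050614548
CR = 19000 * 0.050614548 = 961.7 m

961.7 m


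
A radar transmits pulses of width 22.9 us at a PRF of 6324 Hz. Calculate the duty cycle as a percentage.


DC = 22.9e-6 * 6324 * 100 = 14.48%

14.48%


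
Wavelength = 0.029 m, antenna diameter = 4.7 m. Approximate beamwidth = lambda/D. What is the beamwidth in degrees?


BW_rad = 0.029 / 4.7 = 0.00617
BW_deg = 0.35 degrees

0.35 degrees


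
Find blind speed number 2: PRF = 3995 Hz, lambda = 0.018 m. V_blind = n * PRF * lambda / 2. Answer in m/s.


V_blind = 2 * 3995 * 0.018 / 2 = 71.9 m/s

71.9 m/s


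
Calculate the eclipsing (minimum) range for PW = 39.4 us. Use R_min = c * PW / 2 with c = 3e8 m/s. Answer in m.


R_min = 3e8 * 39.4e-6 / 2 = 5910.0 m

5910.0 m


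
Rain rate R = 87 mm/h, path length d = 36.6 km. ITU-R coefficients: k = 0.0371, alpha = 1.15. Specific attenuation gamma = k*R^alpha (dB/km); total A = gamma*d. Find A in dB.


gamma = 0.0371 * 87^1.15 = 6.306974 dB/km
A = 6.306974 * 36.6 = 230.84 dB

230.84 dB


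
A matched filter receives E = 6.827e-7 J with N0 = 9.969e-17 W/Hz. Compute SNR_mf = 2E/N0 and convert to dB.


SNR_lin = 2 * 6.827e-7 / 9.969e-17 = 1.37e10
SNR_dB = 10*log10(1.37e10) = 101.4 dB

101.4 dB


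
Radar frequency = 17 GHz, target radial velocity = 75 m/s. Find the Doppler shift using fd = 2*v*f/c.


fd = 2 * 75 * 17000000000.0 / 3e8 = 8500.0 Hz

8500.0 Hz


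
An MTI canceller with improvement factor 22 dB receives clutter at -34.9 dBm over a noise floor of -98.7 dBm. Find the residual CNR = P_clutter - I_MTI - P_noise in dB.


CNR = -34.9 - 22 - (-98.7) = 41.8 dB

41.8 dB


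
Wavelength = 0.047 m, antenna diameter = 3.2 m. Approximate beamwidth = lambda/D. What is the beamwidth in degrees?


BW_rad = 0.047 / 3.2 = 0.014687
BW_deg = 0.84 degrees

0.84 degrees


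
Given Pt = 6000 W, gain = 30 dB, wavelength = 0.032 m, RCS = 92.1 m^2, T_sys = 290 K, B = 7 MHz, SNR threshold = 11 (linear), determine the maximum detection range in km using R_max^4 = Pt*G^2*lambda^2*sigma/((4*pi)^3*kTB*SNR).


G_lin = 10^(30/10) = 1000.0
R^4 = 6000 * 1000.0^2 * 0.032^2 * 92.1 / ((4*pi)^3 * 1.38e-23 * 290 * 7000000.0 * 11)
R^4 = 9.25366e17 m^4
R_max = (9.25366e17)^(1/4) = 31015.5 m = 31.0 km

31.0 km


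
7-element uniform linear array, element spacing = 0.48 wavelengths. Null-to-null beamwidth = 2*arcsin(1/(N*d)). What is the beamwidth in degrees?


1/(N*d) = 1/(7*0.48) = 0.297619
BW = 2*arcsin(0.297619) = 34.6 degrees

34.6 degrees


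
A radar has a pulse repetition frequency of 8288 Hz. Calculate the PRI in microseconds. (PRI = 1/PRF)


PRI = 1/8288 = 0.0001206564 s = 120.7 us

120.7 us


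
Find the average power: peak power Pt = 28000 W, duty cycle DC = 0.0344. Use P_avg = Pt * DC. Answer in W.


P_avg = 28000 * 0.0344 = 963.2 W

963.2 W


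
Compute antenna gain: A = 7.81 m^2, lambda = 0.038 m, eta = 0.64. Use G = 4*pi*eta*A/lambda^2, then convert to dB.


G_linear = 4*pi*0.64*7.81/0.038^2 = 43498.44
G_dB = 10*log10(43498.44) = 46.4 dB

46.4 dB


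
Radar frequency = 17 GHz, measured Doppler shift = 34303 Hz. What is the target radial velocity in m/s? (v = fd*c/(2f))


v = 34303 * 3e8 / (2 * 17000000000.0) = 302.7 m/s

302.7 m/s


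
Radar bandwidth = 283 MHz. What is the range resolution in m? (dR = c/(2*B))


dR = 3e8 / (2 * 283000000.0) = 0.53 m

0.53 m


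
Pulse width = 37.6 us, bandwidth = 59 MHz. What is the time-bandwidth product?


TBP = 37.6 * 59 = 2218.4

2218.4


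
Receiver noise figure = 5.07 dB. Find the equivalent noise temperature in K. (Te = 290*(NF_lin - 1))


NF_lin = 10^(5.07/10) = 3.213661
Te = 290 * (3.213661 - 1) = 642.0 K

642.0 K


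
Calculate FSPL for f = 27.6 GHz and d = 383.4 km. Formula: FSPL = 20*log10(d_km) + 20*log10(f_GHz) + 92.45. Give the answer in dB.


20*log10(383.4) = 51.67
20*log10(27.6) = 28.82
FSPL = 172.9 dB

172.9 dB


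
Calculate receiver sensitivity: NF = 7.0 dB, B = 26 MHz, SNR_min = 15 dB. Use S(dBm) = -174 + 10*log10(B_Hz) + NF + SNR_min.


10*log10(26000000.0) = 74.15
S = -174 + 74.15 + 7.0 + 15 = -77.9 dBm

-77.9 dBm


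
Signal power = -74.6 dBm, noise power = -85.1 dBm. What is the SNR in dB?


SNR = -74.6 - (-85.1) = 10.5 dB

10.5 dB


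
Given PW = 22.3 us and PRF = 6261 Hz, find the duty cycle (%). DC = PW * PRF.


DC = 22.3e-6 * 6261 * 100 = 13.96%

13.96%


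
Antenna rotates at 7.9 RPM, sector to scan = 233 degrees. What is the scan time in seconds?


t = 233 / (7.9 * 360) * 60 = 4.92 s

4.92 s


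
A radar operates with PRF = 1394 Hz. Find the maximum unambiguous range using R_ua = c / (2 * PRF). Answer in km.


R_ua = 3e8 / (2 * 1394) = 107604.0 m = 107.6 km

107.6 km


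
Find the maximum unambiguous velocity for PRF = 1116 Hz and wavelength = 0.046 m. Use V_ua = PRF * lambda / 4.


V_ua = 1116 * 0.046 / 4 = 12.8 m/s

12.8 m/s


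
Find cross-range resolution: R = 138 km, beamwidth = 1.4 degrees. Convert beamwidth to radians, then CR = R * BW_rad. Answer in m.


BW_rad = 0.02443461
CR = 138000 * 0.02443461 = 3372.0 m

3372.0 m


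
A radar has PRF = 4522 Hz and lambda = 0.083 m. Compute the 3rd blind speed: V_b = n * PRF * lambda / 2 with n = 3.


V_blind = 3 * 4522 * 0.083 / 2 = 563.0 m/s

563.0 m/s


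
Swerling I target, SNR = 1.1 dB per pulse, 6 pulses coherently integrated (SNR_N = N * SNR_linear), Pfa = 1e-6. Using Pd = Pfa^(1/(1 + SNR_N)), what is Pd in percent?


SNR_lin = 10^(1.1/10) = 1.28825
SNR_N = 6 * 1.28825 = 7.7295
1/(1 + SNR_N) = 1/8.7295 = 0.1145541
Pd = (1e-6)^0.1145541 = 0.20544
Pd = 20.5%

20.5%


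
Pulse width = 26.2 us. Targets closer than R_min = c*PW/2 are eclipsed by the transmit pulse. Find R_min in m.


R_min = 3e8 * 26.2e-6 / 2 = 3930.0 m

3930.0 m


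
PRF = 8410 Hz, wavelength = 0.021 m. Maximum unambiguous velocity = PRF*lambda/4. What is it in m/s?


V_ua = 8410 * 0.021 / 4 = 44.2 m/s

44.2 m/s


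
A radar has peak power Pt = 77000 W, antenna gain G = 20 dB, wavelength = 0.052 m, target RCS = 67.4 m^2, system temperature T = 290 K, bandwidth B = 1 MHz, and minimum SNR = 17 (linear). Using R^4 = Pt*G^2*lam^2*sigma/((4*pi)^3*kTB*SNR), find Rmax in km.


G_lin = 10^(20/10) = 100.0
R^4 = 77000 * 100.0^2 * 0.052^2 * 67.4 / ((4*pi)^3 * 1.38e-23 * 290 * 1000000.0 * 17)
R^4 = 1.03945e18 m^4
R_max = (1.03945e18)^(1/4) = 31930.1 m = 31.9 km

31.9 km


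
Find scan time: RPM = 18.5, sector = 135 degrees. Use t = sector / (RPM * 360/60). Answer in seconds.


t = 135 / (18.5 * 360) * 60 = 1.22 s

1.22 s
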